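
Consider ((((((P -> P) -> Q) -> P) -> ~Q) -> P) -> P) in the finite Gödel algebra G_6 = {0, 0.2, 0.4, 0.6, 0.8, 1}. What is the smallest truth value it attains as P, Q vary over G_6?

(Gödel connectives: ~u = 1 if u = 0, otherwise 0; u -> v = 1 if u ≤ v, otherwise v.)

0.20

The minimum is attained at P = 0.2, Q = 0.2:
  (P -> P): 0.2 ≤ 0.2, so result = 1
  ((P -> P) -> Q): 1 > 0.2, so result = 0.2
  (((P -> P) -> Q) -> P): 0.2 ≤ 0.2, so result = 1
  ~Q: Gödel ¬ of 0.2 = 0 (operand ≠ 0)
  ((((P -> P) -> Q) -> P) -> ~Q): 1 > 0, so result = 0
  (((((P -> P) -> Q) -> P) -> ~Q) -> P): 0 ≤ 0.2, so result = 1
  ((((((P -> P) -> Q) -> P) -> ~Q) -> P) -> P): 1 > 0.2, so result = 0.2
Checking all 36 assignments confirms none give a value below 0.20.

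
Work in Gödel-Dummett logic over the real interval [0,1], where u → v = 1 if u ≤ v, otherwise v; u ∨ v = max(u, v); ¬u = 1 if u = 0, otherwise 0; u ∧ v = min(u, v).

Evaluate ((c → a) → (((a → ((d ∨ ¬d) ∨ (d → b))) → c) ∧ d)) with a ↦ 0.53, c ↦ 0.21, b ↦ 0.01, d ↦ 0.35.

0.21

(c → a): 0.21 ≤ 0.53, so result = 1
¬d: Gödel ¬ of 0.35 = 0 (operand ≠ 0)
(d ∨ ¬d) = max(0.35, 0) = 0.35
(d → b): 0.35 > 0.01, so result = 0.01
((d ∨ ¬d) ∨ (d → b)) = max(0.35, 0.01) = 0.35
(a → ((d ∨ ¬d) ∨ (d → b))): 0.53 > 0.35, so result = 0.35
((a → ((d ∨ ¬d) ∨ (d → b))) → c): 0.35 > 0.21, so result = 0.21
(((a → ((d ∨ ¬d) ∨ (d → b))) → c) ∧ d) = min(0.21, 0.35) = 0.21
((c → a) → (((a → ((d ∨ ¬d) ∨ (d → b))) → c) ∧ d)): 1 > 0.21, so result = 0.21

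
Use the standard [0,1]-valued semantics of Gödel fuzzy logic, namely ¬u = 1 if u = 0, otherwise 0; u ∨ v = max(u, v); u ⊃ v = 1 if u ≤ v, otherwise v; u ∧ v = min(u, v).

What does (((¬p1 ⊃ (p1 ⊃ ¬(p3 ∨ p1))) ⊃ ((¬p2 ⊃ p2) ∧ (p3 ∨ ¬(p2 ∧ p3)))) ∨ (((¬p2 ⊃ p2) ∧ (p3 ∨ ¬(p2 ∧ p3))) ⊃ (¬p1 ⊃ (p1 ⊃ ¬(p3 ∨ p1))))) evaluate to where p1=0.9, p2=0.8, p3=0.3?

¬p1: Gödel ¬ of 0.9 = 0 (operand ≠ 0)
(p3 ∨ p1) = max(0.3, 0.9) = 0.9
¬(p3 ∨ p1): Gödel ¬ of 0.9 = 0 (operand ≠ 0)
(p1 ⊃ ¬(p3 ∨ p1)): 0.9 > 0, so result = 0
(¬p1 ⊃ (p1 ⊃ ¬(p3 ∨ p1))): 0 ≤ 0, so result = 1
¬p2: Gödel ¬ of 0.8 = 0 (operand ≠ 0)
(¬p2 ⊃ p2): 0 ≤ 0.8, so result = 1
(p2 ∧ p3) = min(0.8, 0.3) = 0.3
¬(p2 ∧ p3): Gödel ¬ of 0.3 = 0 (operand ≠ 0)
(p3 ∨ ¬(p2 ∧ p3)) = max(0.3, 0) = 0.3
((¬p2 ⊃ p2) ∧ (p3 ∨ ¬(p2 ∧ p3))) = min(1, 0.3) = 0.3
((¬p1 ⊃ (p1 ⊃ ¬(p3 ∨ p1))) ⊃ ((¬p2 ⊃ p2) ∧ (p3 ∨ ¬(p2 ∧ p3)))): 1 > 0.3, so result = 0.3
¬p2: Gödel ¬ of 0.8 = 0 (operand ≠ 0)
(¬p2 ⊃ p2): 0 ≤ 0.8, so result = 1
(p2 ∧ p3) = min(0.8, 0.3) = 0.3
¬(p2 ∧ p3): Gödel ¬ of 0.3 = 0 (operand ≠ 0)
(p3 ∨ ¬(p2 ∧ p3)) = max(0.3, 0) = 0.3
((¬p2 ⊃ p2) ∧ (p3 ∨ ¬(p2 ∧ p3))) = min(1, 0.3) = 0.3
¬p1: Gödel ¬ of 0.9 = 0 (operand ≠ 0)
(p3 ∨ p1) = max(0.3, 0.9) = 0.9
¬(p3 ∨ p1): Gödel ¬ of 0.9 = 0 (operand ≠ 0)
(p1 ⊃ ¬(p3 ∨ p1)): 0.9 > 0, so result = 0
(¬p1 ⊃ (p1 ⊃ ¬(p3 ∨ p1))): 0 ≤ 0, so result = 1
(((¬p2 ⊃ p2) ∧ (p3 ∨ ¬(p2 ∧ p3))) ⊃ (¬p1 ⊃ (p1 ⊃ ¬(p3 ∨ p1)))): 0.3 ≤ 1, so result = 1
(((¬p1 ⊃ (p1 ⊃ ¬(p3 ∨ p1))) ⊃ ((¬p2 ⊃ p2) ∧ (p3 ∨ ¬(p2 ∧ p3)))) ∨ (((¬p2 ⊃ p2) ∧ (p3 ∨ ¬(p2 ∧ p3))) ⊃ (¬p1 ⊃ (p1 ⊃ ¬(p3 ∨ p1))))) = max(0.3, 1) = 1

1.00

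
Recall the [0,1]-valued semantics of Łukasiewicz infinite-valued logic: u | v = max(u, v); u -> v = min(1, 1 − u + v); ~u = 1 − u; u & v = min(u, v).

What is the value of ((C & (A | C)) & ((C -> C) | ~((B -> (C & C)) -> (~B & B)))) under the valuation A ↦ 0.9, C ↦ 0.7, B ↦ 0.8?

(A | C) = max(0.9, 0.7) = 0.9
(C & (A | C)) = min(0.7, 0.9) = 0.7
(C -> C): min(1, 1 − 0.7 + 0.7) = 1
(C & C) = min(0.7, 0.7) = 0.7
(B -> (C & C)): min(1, 1 − 0.8 + 0.7) = 0.9
~B: Łukasiewicz ¬ gives 1 − 0.8 = 0.2
(~B & B) = min(0.2, 0.8) = 0.2
((B -> (C & C)) -> (~B & B)): min(1, 1 − 0.9 + 0.2) = 0.3
~((B -> (C & C)) -> (~B & B)): Łukasiewicz ¬ gives 1 − 0.3 = 0.7
((C -> C) | ~((B -> (C & C)) -> (~B & B))) = max(1, 0.7) = 1
((C & (A | C)) & ((C -> C) | ~((B -> (C & C)) -> (~B & B)))) = min(0.7, 1) = 0.7

0.70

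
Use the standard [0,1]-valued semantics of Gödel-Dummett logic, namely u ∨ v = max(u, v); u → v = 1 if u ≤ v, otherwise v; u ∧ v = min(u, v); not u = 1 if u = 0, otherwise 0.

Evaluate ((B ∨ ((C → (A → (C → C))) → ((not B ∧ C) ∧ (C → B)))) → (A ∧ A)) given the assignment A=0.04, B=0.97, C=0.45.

0.04

(C → C): 0.45 ≤ 0.45, so result = 1
(A → (C → C)): 0.04 ≤ 1, so result = 1
(C → (A → (C → C))): 0.45 ≤ 1, so result = 1
not B: Gödel ¬ of 0.97 = 0 (operand ≠ 0)
(not B ∧ C) = min(0, 0.45) = 0
(C → B): 0.45 ≤ 0.97, so result = 1
((not B ∧ C) ∧ (C → B)) = min(0, 1) = 0
((C → (A → (C → C))) → ((not B ∧ C) ∧ (C → B))): 1 > 0, so result = 0
(B ∨ ((C → (A → (C → C))) → ((not B ∧ C) ∧ (C → B)))) = max(0.97, 0) = 0.97
(A ∧ A) = min(0.04, 0.04) = 0.04
((B ∨ ((C → (A → (C → C))) → ((not B ∧ C) ∧ (C → B)))) → (A ∧ A)): 0.97 > 0.04, so result = 0.04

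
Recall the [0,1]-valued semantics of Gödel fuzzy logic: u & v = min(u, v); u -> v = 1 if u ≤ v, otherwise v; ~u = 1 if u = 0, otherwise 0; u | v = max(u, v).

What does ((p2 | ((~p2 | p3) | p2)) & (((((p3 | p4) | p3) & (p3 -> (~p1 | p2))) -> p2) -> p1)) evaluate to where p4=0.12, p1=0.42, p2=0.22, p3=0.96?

0.42

~p2: Gödel ¬ of 0.22 = 0 (operand ≠ 0)
(~p2 | p3) = max(0, 0.96) = 0.96
((~p2 | p3) | p2) = max(0.96, 0.22) = 0.96
(p2 | ((~p2 | p3) | p2)) = max(0.22, 0.96) = 0.96
(p3 | p4) = max(0.96, 0.12) = 0.96
((p3 | p4) | p3) = max(0.96, 0.96) = 0.96
~p1: Gödel ¬ of 0.42 = 0 (operand ≠ 0)
(~p1 | p2) = max(0, 0.22) = 0.22
(p3 -> (~p1 | p2)): 0.96 > 0.22, so result = 0.22
(((p3 | p4) | p3) & (p3 -> (~p1 | p2))) = min(0.96, 0.22) = 0.22
((((p3 | p4) | p3) & (p3 -> (~p1 | p2))) -> p2): 0.22 ≤ 0.22, so result = 1
(((((p3 | p4) | p3) & (p3 -> (~p1 | p2))) -> p2) -> p1): 1 > 0.42, so result = 0.42
((p2 | ((~p2 | p3) | p2)) & (((((p3 | p4) | p3) & (p3 -> (~p1 | p2))) -> p2) -> p1)) = min(0.96, 0.42) = 0.42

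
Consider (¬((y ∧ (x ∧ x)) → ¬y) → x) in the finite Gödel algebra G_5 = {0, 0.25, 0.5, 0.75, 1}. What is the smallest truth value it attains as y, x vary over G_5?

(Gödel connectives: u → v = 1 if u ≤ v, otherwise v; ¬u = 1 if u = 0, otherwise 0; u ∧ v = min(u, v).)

0.25

The minimum is attained at y = 0.25, x = 0.25:
  (x ∧ x) = min(0.25, 0.25) = 0.25
  (y ∧ (x ∧ x)) = min(0.25, 0.25) = 0.25
  ¬y: Gödel ¬ of 0.25 = 0 (operand ≠ 0)
  ((y ∧ (x ∧ x)) → ¬y): 0.25 > 0, so result = 0
  ¬((y ∧ (x ∧ x)) → ¬y): Gödel ¬ of 0 = 1 (operand is 0)
  (¬((y ∧ (x ∧ x)) → ¬y) → x): 1 > 0.25, so result = 0.25
Checking all 25 assignments confirms none give a value below 0.25.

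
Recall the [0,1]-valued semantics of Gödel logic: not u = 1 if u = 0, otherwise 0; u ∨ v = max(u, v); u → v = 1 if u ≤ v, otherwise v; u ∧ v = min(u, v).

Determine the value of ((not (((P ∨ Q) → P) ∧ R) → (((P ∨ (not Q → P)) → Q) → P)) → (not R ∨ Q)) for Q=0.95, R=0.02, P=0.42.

(P ∨ Q) = max(0.42, 0.95) = 0.95
((P ∨ Q) → P): 0.95 > 0.42, so result = 0.42
(((P ∨ Q) → P) ∧ R) = min(0.42, 0.02) = 0.02
not (((P ∨ Q) → P) ∧ R): Gödel ¬ of 0.02 = 0 (operand ≠ 0)
not Q: Gödel ¬ of 0.95 = 0 (operand ≠ 0)
(not Q → P): 0 ≤ 0.42, so result = 1
(P ∨ (not Q → P)) = max(0.42, 1) = 1
((P ∨ (not Q → P)) → Q): 1 > 0.95, so result = 0.95
(((P ∨ (not Q → P)) → Q) → P): 0.95 > 0.42, so result = 0.42
(not (((P ∨ Q) → P) ∧ R) → (((P ∨ (not Q → P)) → Q) → P)): 0 ≤ 0.42, so result = 1
not R: Gödel ¬ of 0.02 = 0 (operand ≠ 0)
(not R ∨ Q) = max(0, 0.95) = 0.95
((not (((P ∨ Q) → P) ∧ R) → (((P ∨ (not Q → P)) → Q) → P)) → (not R ∨ Q)): 1 > 0.95, so result = 0.95

0.95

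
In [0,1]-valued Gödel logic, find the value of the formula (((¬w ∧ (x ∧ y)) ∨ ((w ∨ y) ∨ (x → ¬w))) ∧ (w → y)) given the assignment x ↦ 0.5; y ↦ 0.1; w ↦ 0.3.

0.10

¬w: Gödel ¬ of 0.3 = 0 (operand ≠ 0)
(x ∧ y) = min(0.5, 0.1) = 0.1
(¬w ∧ (x ∧ y)) = min(0, 0.1) = 0
(w ∨ y) = max(0.3, 0.1) = 0.3
¬w: Gödel ¬ of 0.3 = 0 (operand ≠ 0)
(x → ¬w): 0.5 > 0, so result = 0
((w ∨ y) ∨ (x → ¬w)) = max(0.3, 0) = 0.3
((¬w ∧ (x ∧ y)) ∨ ((w ∨ y) ∨ (x → ¬w))) = max(0, 0.3) = 0.3
(w → y): 0.3 > 0.1, so result = 0.1
(((¬w ∧ (x ∧ y)) ∨ ((w ∨ y) ∨ (x → ¬w))) ∧ (w → y)) = min(0.3, 0.1) = 0.1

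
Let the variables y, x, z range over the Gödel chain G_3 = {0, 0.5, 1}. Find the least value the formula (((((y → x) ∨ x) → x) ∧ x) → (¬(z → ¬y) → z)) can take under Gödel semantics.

The minimum is attained at y = 0.5, x = 1, z = 0.5:
  (y → x): 0.5 ≤ 1, so result = 1
  ((y → x) ∨ x) = max(1, 1) = 1
  (((y → x) ∨ x) → x): 1 ≤ 1, so result = 1
  ((((y → x) ∨ x) → x) ∧ x) = min(1, 1) = 1
  ¬y: Gödel ¬ of 0.5 = 0 (operand ≠ 0)
  (z → ¬y): 0.5 > 0, so result = 0
  ¬(z → ¬y): Gödel ¬ of 0 = 1 (operand is 0)
  (¬(z → ¬y) → z): 1 > 0.5, so result = 0.5
  (((((y → x) ∨ x) → x) ∧ x) → (¬(z → ¬y) → z)): 1 > 0.5, so result = 0.5
Checking all 27 assignments confirms none give a value below 0.50.

0.50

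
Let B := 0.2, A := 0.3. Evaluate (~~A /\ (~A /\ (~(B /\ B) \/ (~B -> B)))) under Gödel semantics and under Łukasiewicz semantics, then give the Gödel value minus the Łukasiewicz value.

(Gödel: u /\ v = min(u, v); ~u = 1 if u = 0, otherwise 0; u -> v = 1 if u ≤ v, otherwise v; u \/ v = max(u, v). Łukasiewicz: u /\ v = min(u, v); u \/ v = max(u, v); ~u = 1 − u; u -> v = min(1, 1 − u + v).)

-0.30

Gödel evaluation:
  ~A: Gödel ¬ of 0.3 = 0 (operand ≠ 0)
  ~~A: Gödel ¬ of 0 = 1 (operand is 0)
  ~A: Gödel ¬ of 0.3 = 0 (operand ≠ 0)
  (B /\ B) = min(0.2, 0.2) = 0.2
  ~(B /\ B): Gödel ¬ of 0.2 = 0 (operand ≠ 0)
  ~B: Gödel ¬ of 0.2 = 0 (operand ≠ 0)
  (~B -> B): 0 ≤ 0.2, so result = 1
  (~(B /\ B) \/ (~B -> B)) = max(0, 1) = 1
  (~A /\ (~(B /\ B) \/ (~B -> B))) = min(0, 1) = 0
  (~~A /\ (~A /\ (~(B /\ B) \/ (~B -> B)))) = min(1, 0) = 0
  Gödel value = 0
Łukasiewicz evaluation:
  ~A: Łukasiewicz ¬ gives 1 − 0.3 = 0.7
  ~~A: Łukasiewicz ¬ gives 1 − 0.7 = 0.3
  ~A: Łukasiewicz ¬ gives 1 − 0.3 = 0.7
  (B /\ B) = min(0.2, 0.2) = 0.2
  ~(B /\ B): Łukasiewicz ¬ gives 1 − 0.2 = 0.8
  ~B: Łukasiewicz ¬ gives 1 − 0.2 = 0.8
  (~B -> B): min(1, 1 − 0.8 + 0.2) = 0.4
  (~(B /\ B) \/ (~B -> B)) = max(0.8, 0.4) = 0.8
  (~A /\ (~(B /\ B) \/ (~B -> B))) = min(0.7, 0.8) = 0.7
  (~~A /\ (~A /\ (~(B /\ B) \/ (~B -> B)))) = min(0.3, 0.7) = 0.3
  Łukasiewicz value = 0.3
Difference: 0 − 0.3 = -0.30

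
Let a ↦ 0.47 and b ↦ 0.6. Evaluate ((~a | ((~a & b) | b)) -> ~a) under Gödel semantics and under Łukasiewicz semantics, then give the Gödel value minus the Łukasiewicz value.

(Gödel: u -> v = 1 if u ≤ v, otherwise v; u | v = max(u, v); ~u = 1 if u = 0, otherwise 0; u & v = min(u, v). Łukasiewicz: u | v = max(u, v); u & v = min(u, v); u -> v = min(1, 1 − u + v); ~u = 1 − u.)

-0.93

Gödel evaluation:
  ~a: Gödel ¬ of 0.47 = 0 (operand ≠ 0)
  ~a: Gödel ¬ of 0.47 = 0 (operand ≠ 0)
  (~a & b) = min(0, 0.6) = 0
  ((~a & b) | b) = max(0, 0.6) = 0.6
  (~a | ((~a & b) | b)) = max(0, 0.6) = 0.6
  ~a: Gödel ¬ of 0.47 = 0 (operand ≠ 0)
  ((~a | ((~a & b) | b)) -> ~a): 0.6 > 0, so result = 0
  Gödel value = 0
Łukasiewicz evaluation:
  ~a: Łukasiewicz ¬ gives 1 − 0.47 = 0.53
  ~a: Łukasiewicz ¬ gives 1 − 0.47 = 0.53
  (~a & b) = min(0.53, 0.6) = 0.53
  ((~a & b) | b) = max(0.53, 0.6) = 0.6
  (~a | ((~a & b) | b)) = max(0.53, 0.6) = 0.6
  ~a: Łukasiewicz ¬ gives 1 − 0.47 = 0.53
  ((~a | ((~a & b) | b)) -> ~a): min(1, 1 − 0.6 + 0.53) = 0.93
  Łukasiewicz value = 0.93
Difference: 0 − 0.93 = -0.93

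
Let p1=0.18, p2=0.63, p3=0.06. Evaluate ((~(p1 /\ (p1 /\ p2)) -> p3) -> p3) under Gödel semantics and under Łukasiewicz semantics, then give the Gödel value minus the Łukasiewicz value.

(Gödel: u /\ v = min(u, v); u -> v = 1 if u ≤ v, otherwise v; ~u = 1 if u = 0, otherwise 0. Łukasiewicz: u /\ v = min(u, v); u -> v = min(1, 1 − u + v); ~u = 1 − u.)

Gödel evaluation:
  (p1 /\ p2) = min(0.18, 0.63) = 0.18
  (p1 /\ (p1 /\ p2)) = min(0.18, 0.18) = 0.18
  ~(p1 /\ (p1 /\ p2)): Gödel ¬ of 0.18 = 0 (operand ≠ 0)
  (~(p1 /\ (p1 /\ p2)) -> p3): 0 ≤ 0.06, so result = 1
  ((~(p1 /\ (p1 /\ p2)) -> p3) -> p3): 1 > 0.06, so result = 0.06
  Gödel value = 0.06
Łukasiewicz evaluation:
  (p1 /\ p2) = min(0.18, 0.63) = 0.18
  (p1 /\ (p1 /\ p2)) = min(0.18, 0.18) = 0.18
  ~(p1 /\ (p1 /\ p2)): Łukasiewicz ¬ gives 1 − 0.18 = 0.82
  (~(p1 /\ (p1 /\ p2)) -> p3): min(1, 1 − 0.82 + 0.06) = 0.24
  ((~(p1 /\ (p1 /\ p2)) -> p3) -> p3): min(1, 1 − 0.24 + 0.06) = 0.82
  Łukasiewicz value = 0.82
Difference: 0.06 − 0.82 = -0.76

-0.76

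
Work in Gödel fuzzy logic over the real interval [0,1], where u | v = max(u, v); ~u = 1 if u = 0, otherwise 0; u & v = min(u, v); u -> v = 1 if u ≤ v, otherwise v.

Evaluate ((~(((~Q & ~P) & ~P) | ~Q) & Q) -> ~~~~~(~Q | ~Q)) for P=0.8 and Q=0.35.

1.00

~Q: Gödel ¬ of 0.35 = 0 (operand ≠ 0)
~P: Gödel ¬ of 0.8 = 0 (operand ≠ 0)
(~Q & ~P) = min(0, 0) = 0
~P: Gödel ¬ of 0.8 = 0 (operand ≠ 0)
((~Q & ~P) & ~P) = min(0, 0) = 0
~Q: Gödel ¬ of 0.35 = 0 (operand ≠ 0)
(((~Q & ~P) & ~P) | ~Q) = max(0, 0) = 0
~(((~Q & ~P) & ~P) | ~Q): Gödel ¬ of 0 = 1 (operand is 0)
(~(((~Q & ~P) & ~P) | ~Q) & Q) = min(1, 0.35) = 0.35
~Q: Gödel ¬ of 0.35 = 0 (operand ≠ 0)
~Q: Gödel ¬ of 0.35 = 0 (operand ≠ 0)
(~Q | ~Q) = max(0, 0) = 0
~(~Q | ~Q): Gödel ¬ of 0 = 1 (operand is 0)
~~(~Q | ~Q): Gödel ¬ of 1 = 0 (operand ≠ 0)
~~~(~Q | ~Q): Gödel ¬ of 0 = 1 (operand is 0)
~~~~(~Q | ~Q): Gödel ¬ of 1 = 0 (operand ≠ 0)
~~~~~(~Q | ~Q): Gödel ¬ of 0 = 1 (operand is 0)
((~(((~Q & ~P) & ~P) | ~Q) & Q) -> ~~~~~(~Q | ~Q)): 0.35 ≤ 1, so result = 1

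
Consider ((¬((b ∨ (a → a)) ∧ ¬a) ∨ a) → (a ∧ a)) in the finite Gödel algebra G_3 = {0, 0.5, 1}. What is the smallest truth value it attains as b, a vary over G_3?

The minimum is attained at b = 0, a = 0.5:
  (a → a): 0.5 ≤ 0.5, so result = 1
  (b ∨ (a → a)) = max(0, 1) = 1
  ¬a: Gödel ¬ of 0.5 = 0 (operand ≠ 0)
  ((b ∨ (a → a)) ∧ ¬a) = min(1, 0) = 0
  ¬((b ∨ (a → a)) ∧ ¬a): Gödel ¬ of 0 = 1 (operand is 0)
  (¬((b ∨ (a → a)) ∧ ¬a) ∨ a) = max(1, 0.5) = 1
  (a ∧ a) = min(0.5, 0.5) = 0.5
  ((¬((b ∨ (a → a)) ∧ ¬a) ∨ a) → (a ∧ a)): 1 > 0.5, so result = 0.5
Checking all 9 assignments confirms none give a value below 0.50.

0.50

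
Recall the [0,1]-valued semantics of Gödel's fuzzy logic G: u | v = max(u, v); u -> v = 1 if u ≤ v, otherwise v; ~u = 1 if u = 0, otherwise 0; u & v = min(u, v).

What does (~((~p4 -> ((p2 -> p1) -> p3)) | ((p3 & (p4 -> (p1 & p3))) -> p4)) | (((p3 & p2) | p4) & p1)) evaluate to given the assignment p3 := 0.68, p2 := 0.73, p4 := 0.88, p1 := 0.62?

~p4: Gödel ¬ of 0.88 = 0 (operand ≠ 0)
(p2 -> p1): 0.73 > 0.62, so result = 0.62
((p2 -> p1) -> p3): 0.62 ≤ 0.68, so result = 1
(~p4 -> ((p2 -> p1) -> p3)): 0 ≤ 1, so result = 1
(p1 & p3) = min(0.62, 0.68) = 0.62
(p4 -> (p1 & p3)): 0.88 > 0.62, so result = 0.62
(p3 & (p4 -> (p1 & p3))) = min(0.68, 0.62) = 0.62
((p3 & (p4 -> (p1 & p3))) -> p4): 0.62 ≤ 0.88, so result = 1
((~p4 -> ((p2 -> p1) -> p3)) | ((p3 & (p4 -> (p1 & p3))) -> p4)) = max(1, 1) = 1
~((~p4 -> ((p2 -> p1) -> p3)) | ((p3 & (p4 -> (p1 & p3))) -> p4)): Gödel ¬ of 1 = 0 (operand ≠ 0)
(p3 & p2) = min(0.68, 0.73) = 0.68
((p3 & p2) | p4) = max(0.68, 0.88) = 0.88
(((p3 & p2) | p4) & p1) = min(0.88, 0.62) = 0.62
(~((~p4 -> ((p2 -> p1) -> p3)) | ((p3 & (p4 -> (p1 & p3))) -> p4)) | (((p3 & p2) | p4) & p1)) = max(0, 0.62) = 0.62

0.62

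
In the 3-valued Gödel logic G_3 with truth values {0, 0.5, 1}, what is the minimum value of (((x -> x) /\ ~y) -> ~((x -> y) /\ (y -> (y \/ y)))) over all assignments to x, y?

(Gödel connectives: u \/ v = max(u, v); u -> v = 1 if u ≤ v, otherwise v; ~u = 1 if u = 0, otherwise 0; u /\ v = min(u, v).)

0.00

The minimum is attained at x = 0, y = 0:
  (x -> x): 0 ≤ 0, so result = 1
  ~y: Gödel ¬ of 0 = 1 (operand is 0)
  ((x -> x) /\ ~y) = min(1, 1) = 1
  (x -> y): 0 ≤ 0, so result = 1
  (y \/ y) = max(0, 0) = 0
  (y -> (y \/ y)): 0 ≤ 0, so result = 1
  ((x -> y) /\ (y -> (y \/ y))) = min(1, 1) = 1
  ~((x -> y) /\ (y -> (y \/ y))): Gödel ¬ of 1 = 0 (operand ≠ 0)
  (((x -> x) /\ ~y) -> ~((x -> y) /\ (y -> (y \/ y)))): 1 > 0, so result = 0
Checking all 9 assignments confirms none give a value below 0.00.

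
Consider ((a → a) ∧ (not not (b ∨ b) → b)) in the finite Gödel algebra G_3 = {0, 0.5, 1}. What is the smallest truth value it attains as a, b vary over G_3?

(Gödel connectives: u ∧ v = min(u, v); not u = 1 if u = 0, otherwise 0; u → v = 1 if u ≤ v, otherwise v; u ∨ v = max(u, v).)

The minimum is attained at a = 0, b = 0.5:
  (a → a): 0 ≤ 0, so result = 1
  (b ∨ b) = max(0.5, 0.5) = 0.5
  not (b ∨ b): Gödel ¬ of 0.5 = 0 (operand ≠ 0)
  not not (b ∨ b): Gödel ¬ of 0 = 1 (operand is 0)
  (not not (b ∨ b) → b): 1 > 0.5, so result = 0.5
  ((a → a) ∧ (not not (b ∨ b) → b)) = min(1, 0.5) = 0.5
Checking all 9 assignments confirms none give a value below 0.50.

0.50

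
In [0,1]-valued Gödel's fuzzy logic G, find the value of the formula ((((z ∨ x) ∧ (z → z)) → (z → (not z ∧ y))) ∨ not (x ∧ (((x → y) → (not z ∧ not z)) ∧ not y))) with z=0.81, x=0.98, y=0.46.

(z ∨ x) = max(0.81, 0.98) = 0.98
(z → z): 0.81 ≤ 0.81, so result = 1
((z ∨ x) ∧ (z → z)) = min(0.98, 1) = 0.98
not z: Gödel ¬ of 0.81 = 0 (operand ≠ 0)
(not z ∧ y) = min(0, 0.46) = 0
(z → (not z ∧ y)): 0.81 > 0, so result = 0
(((z ∨ x) ∧ (z → z)) → (z → (not z ∧ y))): 0.98 > 0, so result = 0
(x → y): 0.98 > 0.46, so result = 0.46
not z: Gödel ¬ of 0.81 = 0 (operand ≠ 0)
not z: Gödel ¬ of 0.81 = 0 (operand ≠ 0)
(not z ∧ not z) = min(0, 0) = 0
((x → y) → (not z ∧ not z)): 0.46 > 0, so result = 0
not y: Gödel ¬ of 0.46 = 0 (operand ≠ 0)
(((x → y) → (not z ∧ not z)) ∧ not y) = min(0, 0) = 0
(x ∧ (((x → y) → (not z ∧ not z)) ∧ not y)) = min(0.98, 0) = 0
not (x ∧ (((x → y) → (not z ∧ not z)) ∧ not y)): Gödel ¬ of 0 = 1 (operand is 0)
((((z ∨ x) ∧ (z → z)) → (z → (not z ∧ y))) ∨ not (x ∧ (((x → y) → (not z ∧ not z)) ∧ not y))) = max(0, 1) = 1

1.00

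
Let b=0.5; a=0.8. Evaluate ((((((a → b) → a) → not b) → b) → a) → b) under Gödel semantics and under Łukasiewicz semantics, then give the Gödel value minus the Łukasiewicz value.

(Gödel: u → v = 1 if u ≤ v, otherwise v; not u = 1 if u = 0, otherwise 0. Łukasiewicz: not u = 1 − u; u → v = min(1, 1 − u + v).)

Gödel evaluation:
  (a → b): 0.8 > 0.5, so result = 0.5
  ((a → b) → a): 0.5 ≤ 0.8, so result = 1
  not b: Gödel ¬ of 0.5 = 0 (operand ≠ 0)
  (((a → b) → a) → not b): 1 > 0, so result = 0
  ((((a → b) → a) → not b) → b): 0 ≤ 0.5, so result = 1
  (((((a → b) → a) → not b) → b) → a): 1 > 0.8, so result = 0.8
  ((((((a → b) → a) → not b) → b) → a) → b): 0.8 > 0.5, so result = 0.5
  Gödel value = 0.5
Łukasiewicz evaluation:
  (a → b): min(1, 1 − 0.8 + 0.5) = 0.7
  ((a → b) → a): min(1, 1 − 0.7 + 0.8) = 1
  not b: Łukasiewicz ¬ gives 1 − 0.5 = 0.5
  (((a → b) → a) → not b): min(1, 1 − 1 + 0.5) = 0.5
  ((((a → b) → a) → not b) → b): min(1, 1 − 0.5 + 0.5) = 1
  (((((a → b) → a) → not b) → b) → a): min(1, 1 − 1 + 0.8) = 0.8
  ((((((a → b) → a) → not b) → b) → a) → b): min(1, 1 − 0.8 + 0.5) = 0.7
  Łukasiewicz value = 0.7
Difference: 0.5 − 0.7 = -0.20

-0.20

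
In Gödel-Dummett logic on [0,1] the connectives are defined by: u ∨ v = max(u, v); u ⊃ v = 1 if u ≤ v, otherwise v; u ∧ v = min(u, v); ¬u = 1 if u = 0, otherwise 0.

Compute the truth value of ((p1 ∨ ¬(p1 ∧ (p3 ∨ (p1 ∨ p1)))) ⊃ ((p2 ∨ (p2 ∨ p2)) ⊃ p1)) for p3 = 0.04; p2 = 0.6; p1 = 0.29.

1.00

(p1 ∨ p1) = max(0.29, 0.29) = 0.29
(p3 ∨ (p1 ∨ p1)) = max(0.04, 0.29) = 0.29
(p1 ∧ (p3 ∨ (p1 ∨ p1))) = min(0.29, 0.29) = 0.29
¬(p1 ∧ (p3 ∨ (p1 ∨ p1))): Gödel ¬ of 0.29 = 0 (operand ≠ 0)
(p1 ∨ ¬(p1 ∧ (p3 ∨ (p1 ∨ p1)))) = max(0.29, 0) = 0.29
(p2 ∨ p2) = max(0.6, 0.6) = 0.6
(p2 ∨ (p2 ∨ p2)) = max(0.6, 0.6) = 0.6
((p2 ∨ (p2 ∨ p2)) ⊃ p1): 0.6 > 0.29, so result = 0.29
((p1 ∨ ¬(p1 ∧ (p3 ∨ (p1 ∨ p1)))) ⊃ ((p2 ∨ (p2 ∨ p2)) ⊃ p1)): 0.29 ≤ 0.29, so result = 1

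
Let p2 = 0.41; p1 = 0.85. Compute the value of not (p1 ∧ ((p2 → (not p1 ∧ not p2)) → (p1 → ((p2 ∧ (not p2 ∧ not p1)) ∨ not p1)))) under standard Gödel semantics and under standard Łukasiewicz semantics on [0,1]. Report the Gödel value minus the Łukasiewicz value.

-0.44

Gödel evaluation:
  not p1: Gödel ¬ of 0.85 = 0 (operand ≠ 0)
  not p2: Gödel ¬ of 0.41 = 0 (operand ≠ 0)
  (not p1 ∧ not p2) = min(0, 0) = 0
  (p2 → (not p1 ∧ not p2)): 0.41 > 0, so result = 0
  not p2: Gödel ¬ of 0.41 = 0 (operand ≠ 0)
  not p1: Gödel ¬ of 0.85 = 0 (operand ≠ 0)
  (not p2 ∧ not p1) = min(0, 0) = 0
  (p2 ∧ (not p2 ∧ not p1)) = min(0.41, 0) = 0
  not p1: Gödel ¬ of 0.85 = 0 (operand ≠ 0)
  ((p2 ∧ (not p2 ∧ not p1)) ∨ not p1) = max(0, 0) = 0
  (p1 → ((p2 ∧ (not p2 ∧ not p1)) ∨ not p1)): 0.85 > 0, so result = 0
  ((p2 → (not p1 ∧ not p2)) → (p1 → ((p2 ∧ (not p2 ∧ not p1)) ∨ not p1))): 0 ≤ 0, so result = 1
  (p1 ∧ ((p2 → (not p1 ∧ not p2)) → (p1 → ((p2 ∧ (not p2 ∧ not p1)) ∨ not p1)))) = min(0.85, 1) = 0.85
  not (p1 ∧ ((p2 → (not p1 ∧ not p2)) → (p1 → ((p2 ∧ (not p2 ∧ not p1)) ∨ not p1)))): Gödel ¬ of 0.85 = 0 (operand ≠ 0)
  Gödel value = 0
Łukasiewicz evaluation:
  not p1: Łukasiewicz ¬ gives 1 − 0.85 = 0.15
  not p2: Łukasiewicz ¬ gives 1 − 0.41 = 0.59
  (not p1 ∧ not p2) = min(0.15, 0.59) = 0.15
  (p2 → (not p1 ∧ not p2)): min(1, 1 − 0.41 + 0.15) = 0.74
  not p2: Łukasiewicz ¬ gives 1 − 0.41 = 0.59
  not p1: Łukasiewicz ¬ gives 1 − 0.85 = 0.15
  (not p2 ∧ not p1) = min(0.59, 0.15) = 0.15
  (p2 ∧ (not p2 ∧ not p1)) = min(0.41, 0.15) = 0.15
  not p1: Łukasiewicz ¬ gives 1 − 0.85 = 0.15
  ((p2 ∧ (not p2 ∧ not p1)) ∨ not p1) = max(0.15, 0.15) = 0.15
  (p1 → ((p2 ∧ (not p2 ∧ not p1)) ∨ not p1)): min(1, 1 − 0.85 + 0.15) = 0.3
  ((p2 → (not p1 ∧ not p2)) → (p1 → ((p2 ∧ (not p2 ∧ not p1)) ∨ not p1))): min(1, 1 − 0.74 + 0.3) = 0.56
  (p1 ∧ ((p2 → (not p1 ∧ not p2)) → (p1 → ((p2 ∧ (not p2 ∧ not p1)) ∨ not p1)))) = min(0.85, 0.56) = 0.56
  not (p1 ∧ ((p2 → (not p1 ∧ not p2)) → (p1 → ((p2 ∧ (not p2 ∧ not p1)) ∨ not p1)))): Łukasiewicz ¬ gives 1 − 0.56 = 0.44
  Łukasiewicz value = 0.44
Difference: 0 − 0.44 = -0.44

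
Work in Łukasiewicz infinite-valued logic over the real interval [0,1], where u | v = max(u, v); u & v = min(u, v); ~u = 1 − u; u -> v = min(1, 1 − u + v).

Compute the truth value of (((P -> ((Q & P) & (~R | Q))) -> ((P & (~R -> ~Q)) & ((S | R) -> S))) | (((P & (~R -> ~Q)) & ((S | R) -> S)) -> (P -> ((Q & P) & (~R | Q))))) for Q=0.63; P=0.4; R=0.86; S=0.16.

(Q & P) = min(0.63, 0.4) = 0.4
~R: Łukasiewicz ¬ gives 1 − 0.86 = 0.14
(~R | Q) = max(0.14, 0.63) = 0.63
((Q & P) & (~R | Q)) = min(0.4, 0.63) = 0.4
(P -> ((Q & P) & (~R | Q))): min(1, 1 − 0.4 + 0.4) = 1
~R: Łukasiewicz ¬ gives 1 − 0.86 = 0.14
~Q: Łukasiewicz ¬ gives 1 − 0.63 = 0.37
(~R -> ~Q): min(1, 1 − 0.14 + 0.37) = 1
(P & (~R -> ~Q)) = min(0.4, 1) = 0.4
(S | R) = max(0.16, 0.86) = 0.86
((S | R) -> S): min(1, 1 − 0.86 + 0.16) = 0.3
((P & (~R -> ~Q)) & ((S | R) -> S)) = min(0.4, 0.3) = 0.3
((P -> ((Q & P) & (~R | Q))) -> ((P & (~R -> ~Q)) & ((S | R) -> S))): min(1, 1 − 1 + 0.3) = 0.3
~R: Łukasiewicz ¬ gives 1 − 0.86 = 0.14
~Q: Łukasiewicz ¬ gives 1 − 0.63 = 0.37
(~R -> ~Q): min(1, 1 − 0.14 + 0.37) = 1
(P & (~R -> ~Q)) = min(0.4, 1) = 0.4
(S | R) = max(0.16, 0.86) = 0.86
((S | R) -> S): min(1, 1 − 0.86 + 0.16) = 0.3
((P & (~R -> ~Q)) & ((S | R) -> S)) = min(0.4, 0.3) = 0.3
(Q & P) = min(0.63, 0.4) = 0.4
~R: Łukasiewicz ¬ gives 1 − 0.86 = 0.14
(~R | Q) = max(0.14, 0.63) = 0.63
((Q & P) & (~R | Q)) = min(0.4, 0.63) = 0.4
(P -> ((Q & P) & (~R | Q))): min(1, 1 − 0.4 + 0.4) = 1
(((P & (~R -> ~Q)) & ((S | R) -> S)) -> (P -> ((Q & P) & (~R | Q)))): min(1, 1 − 0.3 + 1) = 1
(((P -> ((Q & P) & (~R | Q))) -> ((P & (~R -> ~Q)) & ((S | R) -> S))) | (((P & (~R -> ~Q)) & ((S | R) -> S)) -> (P -> ((Q & P) & (~R | Q))))) = max(0.3, 1) = 1

1.00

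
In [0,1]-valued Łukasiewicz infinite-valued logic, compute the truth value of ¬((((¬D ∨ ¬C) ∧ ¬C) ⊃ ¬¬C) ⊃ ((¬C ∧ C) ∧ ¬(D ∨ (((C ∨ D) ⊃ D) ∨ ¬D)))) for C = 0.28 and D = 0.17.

¬D: Łukasiewicz ¬ gives 1 − 0.17 = 0.83
¬C: Łukasiewicz ¬ gives 1 − 0.28 = 0.72
(¬D ∨ ¬C) = max(0.83, 0.72) = 0.83
¬C: Łukasiewicz ¬ gives 1 − 0.28 = 0.72
((¬D ∨ ¬C) ∧ ¬C) = min(0.83, 0.72) = 0.72
¬C: Łukasiewicz ¬ gives 1 − 0.28 = 0.72
¬¬C: Łukasiewicz ¬ gives 1 − 0.72 = 0.28
(((¬D ∨ ¬C) ∧ ¬C) ⊃ ¬¬C): min(1, 1 − 0.72 + 0.28) = 0.56
¬C: Łukasiewicz ¬ gives 1 − 0.28 = 0.72
(¬C ∧ C) = min(0.72, 0.28) = 0.28
(C ∨ D) = max(0.28, 0.17) = 0.28
((C ∨ D) ⊃ D): min(1, 1 − 0.28 + 0.17) = 0.89
¬D: Łukasiewicz ¬ gives 1 − 0.17 = 0.83
(((C ∨ D) ⊃ D) ∨ ¬D) = max(0.89, 0.83) = 0.89
(D ∨ (((C ∨ D) ⊃ D) ∨ ¬D)) = max(0.17, 0.89) = 0.89
¬(D ∨ (((C ∨ D) ⊃ D) ∨ ¬D)): Łukasiewicz ¬ gives 1 − 0.89 = 0.11
((¬C ∧ C) ∧ ¬(D ∨ (((C ∨ D) ⊃ D) ∨ ¬D))) = min(0.28, 0.11) = 0.11
((((¬D ∨ ¬C) ∧ ¬C) ⊃ ¬¬C) ⊃ ((¬C ∧ C) ∧ ¬(D ∨ (((C ∨ D) ⊃ D) ∨ ¬D)))): min(1, 1 − 0.56 + 0.11) = 0.55
¬((((¬D ∨ ¬C) ∧ ¬C) ⊃ ¬¬C) ⊃ ((¬C ∧ C) ∧ ¬(D ∨ (((C ∨ D) ⊃ D) ∨ ¬D)))): Łukasiewicz ¬ gives 1 − 0.55 = 0.45

0.45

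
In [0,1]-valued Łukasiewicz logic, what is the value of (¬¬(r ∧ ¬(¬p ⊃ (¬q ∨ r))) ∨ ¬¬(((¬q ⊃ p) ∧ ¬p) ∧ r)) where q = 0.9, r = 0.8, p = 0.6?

0.40

¬p: Łukasiewicz ¬ gives 1 − 0.6 = 0.4
¬q: Łukasiewicz ¬ gives 1 − 0.9 = 0.1
(¬q ∨ r) = max(0.1, 0.8) = 0.8
(¬p ⊃ (¬q ∨ r)): min(1, 1 − 0.4 + 0.8) = 1
¬(¬p ⊃ (¬q ∨ r)): Łukasiewicz ¬ gives 1 − 1 = 0
(r ∧ ¬(¬p ⊃ (¬q ∨ r))) = min(0.8, 0) = 0
¬(r ∧ ¬(¬p ⊃ (¬q ∨ r))): Łukasiewicz ¬ gives 1 − 0 = 1
¬¬(r ∧ ¬(¬p ⊃ (¬q ∨ r))): Łukasiewicz ¬ gives 1 − 1 = 0
¬q: Łukasiewicz ¬ gives 1 − 0.9 = 0.1
(¬q ⊃ p): min(1, 1 − 0.1 + 0.6) = 1
¬p: Łukasiewicz ¬ gives 1 − 0.6 = 0.4
((¬q ⊃ p) ∧ ¬p) = min(1, 0.4) = 0.4
(((¬q ⊃ p) ∧ ¬p) ∧ r) = min(0.4, 0.8) = 0.4
¬(((¬q ⊃ p) ∧ ¬p) ∧ r): Łukasiewicz ¬ gives 1 − 0.4 = 0.6
¬¬(((¬q ⊃ p) ∧ ¬p) ∧ r): Łukasiewicz ¬ gives 1 − 0.6 = 0.4
(¬¬(r ∧ ¬(¬p ⊃ (¬q ∨ r))) ∨ ¬¬(((¬q ⊃ p) ∧ ¬p) ∧ r)) = max(0, 0.4) = 0.4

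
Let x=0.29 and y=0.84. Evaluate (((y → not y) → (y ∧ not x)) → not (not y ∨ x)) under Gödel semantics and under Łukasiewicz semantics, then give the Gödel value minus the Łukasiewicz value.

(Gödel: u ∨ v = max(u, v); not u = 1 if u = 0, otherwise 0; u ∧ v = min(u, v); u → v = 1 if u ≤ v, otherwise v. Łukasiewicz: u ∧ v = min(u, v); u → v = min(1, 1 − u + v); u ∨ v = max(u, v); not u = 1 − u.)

Gödel evaluation:
  not y: Gödel ¬ of 0.84 = 0 (operand ≠ 0)
  (y → not y): 0.84 > 0, so result = 0
  not x: Gödel ¬ of 0.29 = 0 (operand ≠ 0)
  (y ∧ not x) = min(0.84, 0) = 0
  ((y → not y) → (y ∧ not x)): 0 ≤ 0, so result = 1
  not y: Gödel ¬ of 0.84 = 0 (operand ≠ 0)
  (not y ∨ x) = max(0, 0.29) = 0.29
  not (not y ∨ x): Gödel ¬ of 0.29 = 0 (operand ≠ 0)
  (((y → not y) → (y ∧ not x)) → not (not y ∨ x)): 1 > 0, so result = 0
  Gödel value = 0
Łukasiewicz evaluation:
  not y: Łukasiewicz ¬ gives 1 − 0.84 = 0.16
  (y → not y): min(1, 1 − 0.84 + 0.16) = 0.32
  not x: Łukasiewicz ¬ gives 1 − 0.29 = 0.71
  (y ∧ not x) = min(0.84, 0.71) = 0.71
  ((y → not y) → (y ∧ not x)): min(1, 1 − 0.32 + 0.71) = 1
  not y: Łukasiewicz ¬ gives 1 − 0.84 = 0.16
  (not y ∨ x) = max(0.16, 0.29) = 0.29
  not (not y ∨ x): Łukasiewicz ¬ gives 1 − 0.29 = 0.71
  (((y → not y) → (y ∧ not x)) → not (not y ∨ x)): min(1, 1 − 1 + 0.71) = 0.71
  Łukasiewicz value = 0.71
Difference: 0 − 0.71 = -0.71

-0.71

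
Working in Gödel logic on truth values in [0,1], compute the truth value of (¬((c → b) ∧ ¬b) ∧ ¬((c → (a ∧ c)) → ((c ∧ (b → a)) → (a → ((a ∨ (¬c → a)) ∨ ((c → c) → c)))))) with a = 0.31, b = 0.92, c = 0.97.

0.00

(c → b): 0.97 > 0.92, so result = 0.92
¬b: Gödel ¬ of 0.92 = 0 (operand ≠ 0)
((c → b) ∧ ¬b) = min(0.92, 0) = 0
¬((c → b) ∧ ¬b): Gödel ¬ of 0 = 1 (operand is 0)
(a ∧ c) = min(0.31, 0.97) = 0.31
(c → (a ∧ c)): 0.97 > 0.31, so result = 0.31
(b → a): 0.92 > 0.31, so result = 0.31
(c ∧ (b → a)) = min(0.97, 0.31) = 0.31
¬c: Gödel ¬ of 0.97 = 0 (operand ≠ 0)
(¬c → a): 0 ≤ 0.31, so result = 1
(a ∨ (¬c → a)) = max(0.31, 1) = 1
(c → c): 0.97 ≤ 0.97, so result = 1
((c → c) → c): 1 > 0.97, so result = 0.97
((a ∨ (¬c → a)) ∨ ((c → c) → c)) = max(1, 0.97) = 1
(a → ((a ∨ (¬c → a)) ∨ ((c → c) → c))): 0.31 ≤ 1, so result = 1
((c ∧ (b → a)) → (a → ((a ∨ (¬c → a)) ∨ ((c → c) → c)))): 0.31 ≤ 1, so result = 1
((c → (a ∧ c)) → ((c ∧ (b → a)) → (a → ((a ∨ (¬c → a)) ∨ ((c → c) → c))))): 0.31 ≤ 1, so result = 1
¬((c → (a ∧ c)) → ((c ∧ (b → a)) → (a → ((a ∨ (¬c → a)) ∨ ((c → c) → c))))): Gödel ¬ of 1 = 0 (operand ≠ 0)
(¬((c → b) ∧ ¬b) ∧ ¬((c → (a ∧ c)) → ((c ∧ (b → a)) → (a → ((a ∨ (¬c → a)) ∨ ((c → c) → c)))))) = min(1, 0) = 0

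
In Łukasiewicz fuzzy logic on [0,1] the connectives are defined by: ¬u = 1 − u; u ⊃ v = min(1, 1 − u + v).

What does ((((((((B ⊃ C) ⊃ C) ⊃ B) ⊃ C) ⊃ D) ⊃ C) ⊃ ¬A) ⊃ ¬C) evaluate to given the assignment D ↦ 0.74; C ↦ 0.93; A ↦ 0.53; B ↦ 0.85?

0.60

(B ⊃ C): min(1, 1 − 0.85 + 0.93) = 1
((B ⊃ C) ⊃ C): min(1, 1 − 1 + 0.93) = 0.93
(((B ⊃ C) ⊃ C) ⊃ B): min(1, 1 − 0.93 + 0.85) = 0.92
((((B ⊃ C) ⊃ C) ⊃ B) ⊃ C): min(1, 1 − 0.92 + 0.93) = 1
(((((B ⊃ C) ⊃ C) ⊃ B) ⊃ C) ⊃ D): min(1, 1 − 1 + 0.74) = 0.74
((((((B ⊃ C) ⊃ C) ⊃ B) ⊃ C) ⊃ D) ⊃ C): min(1, 1 − 0.74 + 0.93) = 1
¬A: Łukasiewicz ¬ gives 1 − 0.53 = 0.47
(((((((B ⊃ C) ⊃ C) ⊃ B) ⊃ C) ⊃ D) ⊃ C) ⊃ ¬A): min(1, 1 − 1 + 0.47) = 0.47
¬C: Łukasiewicz ¬ gives 1 − 0.93 = 0.07
((((((((B ⊃ C) ⊃ C) ⊃ B) ⊃ C) ⊃ D) ⊃ C) ⊃ ¬A) ⊃ ¬C): min(1, 1 − 0.47 + 0.07) = 0.6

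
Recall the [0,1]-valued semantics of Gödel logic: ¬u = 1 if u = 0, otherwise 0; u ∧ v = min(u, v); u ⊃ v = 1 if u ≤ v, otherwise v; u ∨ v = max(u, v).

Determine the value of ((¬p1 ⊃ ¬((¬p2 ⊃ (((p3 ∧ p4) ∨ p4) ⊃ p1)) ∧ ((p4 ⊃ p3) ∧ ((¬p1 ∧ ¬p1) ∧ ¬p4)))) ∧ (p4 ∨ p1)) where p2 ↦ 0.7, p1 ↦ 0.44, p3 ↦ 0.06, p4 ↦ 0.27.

0.44

¬p1: Gödel ¬ of 0.44 = 0 (operand ≠ 0)
¬p2: Gödel ¬ of 0.7 = 0 (operand ≠ 0)
(p3 ∧ p4) = min(0.06, 0.27) = 0.06
((p3 ∧ p4) ∨ p4) = max(0.06, 0.27) = 0.27
(((p3 ∧ p4) ∨ p4) ⊃ p1): 0.27 ≤ 0.44, so result = 1
(¬p2 ⊃ (((p3 ∧ p4) ∨ p4) ⊃ p1)): 0 ≤ 1, so result = 1
(p4 ⊃ p3): 0.27 > 0.06, so result = 0.06
¬p1: Gödel ¬ of 0.44 = 0 (operand ≠ 0)
¬p1: Gödel ¬ of 0.44 = 0 (operand ≠ 0)
(¬p1 ∧ ¬p1) = min(0, 0) = 0
¬p4: Gödel ¬ of 0.27 = 0 (operand ≠ 0)
((¬p1 ∧ ¬p1) ∧ ¬p4) = min(0, 0) = 0
((p4 ⊃ p3) ∧ ((¬p1 ∧ ¬p1) ∧ ¬p4)) = min(0.06, 0) = 0
((¬p2 ⊃ (((p3 ∧ p4) ∨ p4) ⊃ p1)) ∧ ((p4 ⊃ p3) ∧ ((¬p1 ∧ ¬p1) ∧ ¬p4))) = min(1, 0) = 0
¬((¬p2 ⊃ (((p3 ∧ p4) ∨ p4) ⊃ p1)) ∧ ((p4 ⊃ p3) ∧ ((¬p1 ∧ ¬p1) ∧ ¬p4))): Gödel ¬ of 0 = 1 (operand is 0)
(¬p1 ⊃ ¬((¬p2 ⊃ (((p3 ∧ p4) ∨ p4) ⊃ p1)) ∧ ((p4 ⊃ p3) ∧ ((¬p1 ∧ ¬p1) ∧ ¬p4)))): 0 ≤ 1, so result = 1
(p4 ∨ p1) = max(0.27, 0.44) = 0.44
((¬p1 ⊃ ¬((¬p2 ⊃ (((p3 ∧ p4) ∨ p4) ⊃ p1)) ∧ ((p4 ⊃ p3) ∧ ((¬p1 ∧ ¬p1) ∧ ¬p4)))) ∧ (p4 ∨ p1)) = min(1, 0.44) = 0.44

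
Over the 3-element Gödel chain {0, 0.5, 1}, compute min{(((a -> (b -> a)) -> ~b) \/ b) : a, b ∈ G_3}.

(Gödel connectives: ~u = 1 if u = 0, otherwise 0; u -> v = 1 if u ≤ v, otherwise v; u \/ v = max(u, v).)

0.50

The minimum is attained at a = 0, b = 0.5:
  (b -> a): 0.5 > 0, so result = 0
  (a -> (b -> a)): 0 ≤ 0, so result = 1
  ~b: Gödel ¬ of 0.5 = 0 (operand ≠ 0)
  ((a -> (b -> a)) -> ~b): 1 > 0, so result = 0
  (((a -> (b -> a)) -> ~b) \/ b) = max(0, 0.5) = 0.5
Checking all 9 assignments confirms none give a value below 0.50.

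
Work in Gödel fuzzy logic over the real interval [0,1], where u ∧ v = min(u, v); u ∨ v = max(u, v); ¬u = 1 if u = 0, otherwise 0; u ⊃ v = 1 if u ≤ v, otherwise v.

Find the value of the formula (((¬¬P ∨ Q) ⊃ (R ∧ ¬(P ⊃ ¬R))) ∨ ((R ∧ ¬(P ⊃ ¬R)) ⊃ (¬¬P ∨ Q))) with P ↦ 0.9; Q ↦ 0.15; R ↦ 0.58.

1.00

¬P: Gödel ¬ of 0.9 = 0 (operand ≠ 0)
¬¬P: Gödel ¬ of 0 = 1 (operand is 0)
(¬¬P ∨ Q) = max(1, 0.15) = 1
¬R: Gödel ¬ of 0.58 = 0 (operand ≠ 0)
(P ⊃ ¬R): 0.9 > 0, so result = 0
¬(P ⊃ ¬R): Gödel ¬ of 0 = 1 (operand is 0)
(R ∧ ¬(P ⊃ ¬R)) = min(0.58, 1) = 0.58
((¬¬P ∨ Q) ⊃ (R ∧ ¬(P ⊃ ¬R))): 1 > 0.58, so result = 0.58
¬R: Gödel ¬ of 0.58 = 0 (operand ≠ 0)
(P ⊃ ¬R): 0.9 > 0, so result = 0
¬(P ⊃ ¬R): Gödel ¬ of 0 = 1 (operand is 0)
(R ∧ ¬(P ⊃ ¬R)) = min(0.58, 1) = 0.58
¬P: Gödel ¬ of 0.9 = 0 (operand ≠ 0)
¬¬P: Gödel ¬ of 0 = 1 (operand is 0)
(¬¬P ∨ Q) = max(1, 0.15) = 1
((R ∧ ¬(P ⊃ ¬R)) ⊃ (¬¬P ∨ Q)): 0.58 ≤ 1, so result = 1
(((¬¬P ∨ Q) ⊃ (R ∧ ¬(P ⊃ ¬R))) ∨ ((R ∧ ¬(P ⊃ ¬R)) ⊃ (¬¬P ∨ Q))) = max(0.58, 1) = 1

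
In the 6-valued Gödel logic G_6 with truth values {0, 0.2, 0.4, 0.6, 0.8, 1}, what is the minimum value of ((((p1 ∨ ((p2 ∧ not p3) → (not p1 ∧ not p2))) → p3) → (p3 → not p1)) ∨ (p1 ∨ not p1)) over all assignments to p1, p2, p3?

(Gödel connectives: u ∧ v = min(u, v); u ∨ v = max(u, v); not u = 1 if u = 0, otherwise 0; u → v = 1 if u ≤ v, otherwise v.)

0.20

The minimum is attained at p1 = 0.2, p2 = 0, p3 = 0.2:
  not p3: Gödel ¬ of 0.2 = 0 (operand ≠ 0)
  (p2 ∧ not p3) = min(0, 0) = 0
  not p1: Gödel ¬ of 0.2 = 0 (operand ≠ 0)
  not p2: Gödel ¬ of 0 = 1 (operand is 0)
  (not p1 ∧ not p2) = min(0, 1) = 0
  ((p2 ∧ not p3) → (not p1 ∧ not p2)): 0 ≤ 0, so result = 1
  (p1 ∨ ((p2 ∧ not p3) → (not p1 ∧ not p2))) = max(0.2, 1) = 1
  ((p1 ∨ ((p2 ∧ not p3) → (not p1 ∧ not p2))) → p3): 1 > 0.2, so result = 0.2
  not p1: Gödel ¬ of 0.2 = 0 (operand ≠ 0)
  (p3 → not p1): 0.2 > 0, so result = 0
  (((p1 ∨ ((p2 ∧ not p3) → (not p1 ∧ not p2))) → p3) → (p3 → not p1)): 0.2 > 0, so result = 0
  not p1: Gödel ¬ of 0.2 = 0 (operand ≠ 0)
  (p1 ∨ not p1) = max(0.2, 0) = 0.2
  ((((p1 ∨ ((p2 ∧ not p3) → (not p1 ∧ not p2))) → p3) → (p3 → not p1)) ∨ (p1 ∨ not p1)) = max(0, 0.2) = 0.2
Checking all 216 assignments confirms none give a value below 0.20.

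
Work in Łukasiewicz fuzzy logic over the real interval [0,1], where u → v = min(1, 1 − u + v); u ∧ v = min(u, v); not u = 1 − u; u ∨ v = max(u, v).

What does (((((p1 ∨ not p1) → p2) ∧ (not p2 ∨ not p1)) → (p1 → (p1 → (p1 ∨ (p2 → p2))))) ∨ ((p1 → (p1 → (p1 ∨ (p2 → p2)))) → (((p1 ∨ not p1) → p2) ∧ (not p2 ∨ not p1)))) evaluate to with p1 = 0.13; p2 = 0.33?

1.00

not p1: Łukasiewicz ¬ gives 1 − 0.13 = 0.87
(p1 ∨ not p1) = max(0.13, 0.87) = 0.87
((p1 ∨ not p1) → p2): min(1, 1 − 0.87 + 0.33) = 0.46
not p2: Łukasiewicz ¬ gives 1 − 0.33 = 0.67
not p1: Łukasiewicz ¬ gives 1 − 0.13 = 0.87
(not p2 ∨ not p1) = max(0.67, 0.87) = 0.87
(((p1 ∨ not p1) → p2) ∧ (not p2 ∨ not p1)) = min(0.46, 0.87) = 0.46
(p2 → p2): min(1, 1 − 0.33 + 0.33) = 1
(p1 ∨ (p2 → p2)) = max(0.13, 1) = 1
(p1 → (p1 ∨ (p2 → p2))): min(1, 1 − 0.13 + 1) = 1
(p1 → (p1 → (p1 ∨ (p2 → p2)))): min(1, 1 − 0.13 + 1) = 1
((((p1 ∨ not p1) → p2) ∧ (not p2 ∨ not p1)) → (p1 → (p1 → (p1 ∨ (p2 → p2))))): min(1, 1 − 0.46 + 1) = 1
(p2 → p2): min(1, 1 − 0.33 + 0.33) = 1
(p1 ∨ (p2 → p2)) = max(0.13, 1) = 1
(p1 → (p1 ∨ (p2 → p2))): min(1, 1 − 0.13 + 1) = 1
(p1 → (p1 → (p1 ∨ (p2 → p2)))): min(1, 1 − 0.13 + 1) = 1
not p1: Łukasiewicz ¬ gives 1 − 0.13 = 0.87
(p1 ∨ not p1) = max(0.13, 0.87) = 0.87
((p1 ∨ not p1) → p2): min(1, 1 − 0.87 + 0.33) = 0.46
not p2: Łukasiewicz ¬ gives 1 − 0.33 = 0.67
not p1: Łukasiewicz ¬ gives 1 − 0.13 = 0.87
(not p2 ∨ not p1) = max(0.67, 0.87) = 0.87
(((p1 ∨ not p1) → p2) ∧ (not p2 ∨ not p1)) = min(0.46, 0.87) = 0.46
((p1 → (p1 → (p1 ∨ (p2 → p2)))) → (((p1 ∨ not p1) → p2) ∧ (not p2 ∨ not p1))): min(1, 1 − 1 + 0.46) = 0.46
(((((p1 ∨ not p1) → p2) ∧ (not p2 ∨ not p1)) → (p1 → (p1 → (p1 ∨ (p2 → p2))))) ∨ ((p1 → (p1 → (p1 ∨ (p2 → p2)))) → (((p1 ∨ not p1) → p2) ∧ (not p2 ∨ not p1)))) = max(1, 0.46) = 1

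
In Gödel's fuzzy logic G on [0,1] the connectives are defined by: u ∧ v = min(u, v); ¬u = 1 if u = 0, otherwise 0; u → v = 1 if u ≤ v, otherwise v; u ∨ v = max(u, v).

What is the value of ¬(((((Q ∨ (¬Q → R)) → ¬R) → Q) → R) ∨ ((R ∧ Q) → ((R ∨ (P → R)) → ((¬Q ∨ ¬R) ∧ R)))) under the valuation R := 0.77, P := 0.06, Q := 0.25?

¬Q: Gödel ¬ of 0.25 = 0 (operand ≠ 0)
(¬Q → R): 0 ≤ 0.77, so result = 1
(Q ∨ (¬Q → R)) = max(0.25, 1) = 1
¬R: Gödel ¬ of 0.77 = 0 (operand ≠ 0)
((Q ∨ (¬Q → R)) → ¬R): 1 > 0, so result = 0
(((Q ∨ (¬Q → R)) → ¬R) → Q): 0 ≤ 0.25, so result = 1
((((Q ∨ (¬Q → R)) → ¬R) → Q) → R): 1 > 0.77, so result = 0.77
(R ∧ Q) = min(0.77, 0.25) = 0.25
(P → R): 0.06 ≤ 0.77, so result = 1
(R ∨ (P → R)) = max(0.77, 1) = 1
¬Q: Gödel ¬ of 0.25 = 0 (operand ≠ 0)
¬R: Gödel ¬ of 0.77 = 0 (operand ≠ 0)
(¬Q ∨ ¬R) = max(0, 0) = 0
((¬Q ∨ ¬R) ∧ R) = min(0, 0.77) = 0
((R ∨ (P → R)) → ((¬Q ∨ ¬R) ∧ R)): 1 > 0, so result = 0
((R ∧ Q) → ((R ∨ (P → R)) → ((¬Q ∨ ¬R) ∧ R))): 0.25 > 0, so result = 0
(((((Q ∨ (¬Q → R)) → ¬R) → Q) → R) ∨ ((R ∧ Q) → ((R ∨ (P → R)) → ((¬Q ∨ ¬R) ∧ R)))) = max(0.77, 0) = 0.77
¬(((((Q ∨ (¬Q → R)) → ¬R) → Q) → R) ∨ ((R ∧ Q) → ((R ∨ (P → R)) → ((¬Q ∨ ¬R) ∧ R)))): Gödel ¬ of 0.77 = 0 (operand ≠ 0)

0.00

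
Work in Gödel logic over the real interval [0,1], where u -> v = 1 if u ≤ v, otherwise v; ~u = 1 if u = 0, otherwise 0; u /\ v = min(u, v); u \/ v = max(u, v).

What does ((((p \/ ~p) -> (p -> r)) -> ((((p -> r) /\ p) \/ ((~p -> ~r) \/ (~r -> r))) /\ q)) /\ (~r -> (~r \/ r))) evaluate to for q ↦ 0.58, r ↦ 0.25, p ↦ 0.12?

0.58

~p: Gödel ¬ of 0.12 = 0 (operand ≠ 0)
(p \/ ~p) = max(0.12, 0) = 0.12
(p -> r): 0.12 ≤ 0.25, so result = 1
((p \/ ~p) -> (p -> r)): 0.12 ≤ 1, so result = 1
(p -> r): 0.12 ≤ 0.25, so result = 1
((p -> r) /\ p) = min(1, 0.12) = 0.12
~p: Gödel ¬ of 0.12 = 0 (operand ≠ 0)
~r: Gödel ¬ of 0.25 = 0 (operand ≠ 0)
(~p -> ~r): 0 ≤ 0, so result = 1
~r: Gödel ¬ of 0.25 = 0 (operand ≠ 0)
(~r -> r): 0 ≤ 0.25, so result = 1
((~p -> ~r) \/ (~r -> r)) = max(1, 1) = 1
(((p -> r) /\ p) \/ ((~p -> ~r) \/ (~r -> r))) = max(0.12, 1) = 1
((((p -> r) /\ p) \/ ((~p -> ~r) \/ (~r -> r))) /\ q) = min(1, 0.58) = 0.58
(((p \/ ~p) -> (p -> r)) -> ((((p -> r) /\ p) \/ ((~p -> ~r) \/ (~r -> r))) /\ q)): 1 > 0.58, so result = 0.58
~r: Gödel ¬ of 0.25 = 0 (operand ≠ 0)
~r: Gödel ¬ of 0.25 = 0 (operand ≠ 0)
(~r \/ r) = max(0, 0.25) = 0.25
(~r -> (~r \/ r)): 0 ≤ 0.25, so result = 1
((((p \/ ~p) -> (p -> r)) -> ((((p -> r) /\ p) \/ ((~p -> ~r) \/ (~r -> r))) /\ q)) /\ (~r -> (~r \/ r))) = min(0.58, 1) = 0.58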